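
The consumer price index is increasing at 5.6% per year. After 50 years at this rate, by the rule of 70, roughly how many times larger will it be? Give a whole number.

16 times

Doubling time ≈ 70/5.6 = 12.50 years.
50/12.50 ≈ 4 doublings, so about 2^4 = 16×.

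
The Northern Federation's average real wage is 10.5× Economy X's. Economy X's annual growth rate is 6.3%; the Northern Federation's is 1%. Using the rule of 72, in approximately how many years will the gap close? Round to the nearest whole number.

Economy X gains on the Northern Federation at 6.3% − 1% = 5.3 points a year.
At that relative rate the gap halves every 72/5.3 ≈ 13.58 years.
A 10.5× gap takes log₂(10.5) ≈ 3.39 halvings to close: 3.39 × 13.58 ≈ 46 years.

46 years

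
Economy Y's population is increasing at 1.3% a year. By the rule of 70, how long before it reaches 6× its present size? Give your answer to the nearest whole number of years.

Doubling time ≈ 70/1.3 = 53.85 years.
6× is log₂ 6 ≈ 2.58 doublings, so ≈ 2.58 × 53.85 = 139 years.

≈ 139 years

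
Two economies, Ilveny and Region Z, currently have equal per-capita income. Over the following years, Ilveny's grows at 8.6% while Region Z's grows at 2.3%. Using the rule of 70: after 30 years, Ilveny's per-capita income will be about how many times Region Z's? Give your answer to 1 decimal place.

≈ 6.5 times

Ilveny pulls ahead at 6.3 pp per year, so the ratio doubles every 70/6.3 ≈ 11.11 years.
In 30 years that's 2.70 doublings: 2^2.70 ≈ 6.5.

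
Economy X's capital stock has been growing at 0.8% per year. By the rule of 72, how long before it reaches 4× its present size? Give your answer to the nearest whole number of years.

One doubling takes 72/0.8 = 90.00 years.
4× is 2 doublings, so 2 × 90.00 ≈ 180 years.

180 years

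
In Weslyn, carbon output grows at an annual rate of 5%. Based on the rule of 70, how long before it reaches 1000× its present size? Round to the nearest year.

Doubling time ≈ 70/5 = 14.00 years.
1000× is log₂ 1000 ≈ 9.97 doublings, so ≈ 9.97 × 14.00 = 140 years.

140 years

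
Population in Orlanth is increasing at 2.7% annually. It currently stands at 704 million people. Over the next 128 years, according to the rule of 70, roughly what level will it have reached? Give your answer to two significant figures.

It doubles every 70/2.7 ≈ 25.93 years, so 128 years is 4.94 doublings.
2^4.94 ≈ 30.70; 704 × 30.70 ≈ 22000 million people.

about 22000 million people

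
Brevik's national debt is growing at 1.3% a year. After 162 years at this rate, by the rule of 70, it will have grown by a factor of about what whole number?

Doubling time ≈ 70/1.3 = 53.85 years.
162/53.85 ≈ 3 doublings, so about 2^3 = 8×.

about 8 times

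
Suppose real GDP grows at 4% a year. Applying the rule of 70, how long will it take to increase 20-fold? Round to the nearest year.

One doubling takes 70/4 = 17.50 years.
Reaching 20× takes log₂(20) ≈ 4.32 doublings.
4.32 × 17.50 ≈ 76 years.

approximately 76 years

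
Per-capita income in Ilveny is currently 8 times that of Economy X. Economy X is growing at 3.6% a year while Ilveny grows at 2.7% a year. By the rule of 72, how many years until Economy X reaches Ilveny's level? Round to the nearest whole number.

What matters is the difference: 0.9 pp.
Rule of 72 on the gap: the ratio halves every 72/0.9 ≈ 80.00 years.
An 8 times gap closes after 3 halvings: 3 × 80.00 ≈ 240 years.

roughly 240 years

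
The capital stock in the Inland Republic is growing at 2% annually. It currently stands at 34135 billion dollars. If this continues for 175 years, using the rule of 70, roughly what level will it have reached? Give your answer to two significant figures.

around 1100000 billion dollars

Doubling time ≈ 70/2 = 35.00 years.
175 years is 175/35.00 ≈ 5.00 doublings, a factor of 2^5.00 ≈ 32.00.
34135 × 32.00 ≈ 1100000 billion dollars.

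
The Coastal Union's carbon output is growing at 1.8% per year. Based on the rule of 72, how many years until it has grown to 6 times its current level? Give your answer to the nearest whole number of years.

One doubling takes 72/1.8 = 40.00 years.
Reaching 6× takes log₂(6) ≈ 2.58 doublings.
2.58 × 40.00 ≈ 103 years.

around 103 years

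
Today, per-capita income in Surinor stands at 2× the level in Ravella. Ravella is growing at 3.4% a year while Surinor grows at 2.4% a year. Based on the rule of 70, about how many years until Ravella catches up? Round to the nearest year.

70 years

Ravella gains on Surinor at 3.4% − 2.4% = 1 point a year.
At that relative rate the gap halves every 70/1 ≈ 70.00 years.
A 2× gap closes after 1 halving: 1 × 70.00 ≈ 70 years.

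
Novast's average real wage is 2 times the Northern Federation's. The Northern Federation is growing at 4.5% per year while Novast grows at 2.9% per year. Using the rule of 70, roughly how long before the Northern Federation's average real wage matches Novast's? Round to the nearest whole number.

about 44 years

The growth-rate gap is 4.5% − 2.9% = 1.6 percentage points.
So the ratio between them halves every 70/1.6 ≈ 43.75 years.
A 2 times gap closes after 1 halving: 1 × 43.75 ≈ 44 years.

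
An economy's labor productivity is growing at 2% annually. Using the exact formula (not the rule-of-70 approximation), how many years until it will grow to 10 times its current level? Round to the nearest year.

t = ln(10) / ln(1 + 0.02) = 2.3026 / 0.019803 ≈ 116.28.
≈ 116 years.

116 years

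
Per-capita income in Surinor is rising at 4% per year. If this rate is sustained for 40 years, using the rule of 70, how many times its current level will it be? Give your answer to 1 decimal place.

Doubles every ≈ 17.50 years (70/4).
40 years is 2.29 doublings; 2^2.29 ≈ 4.9×.

≈ 4.9 times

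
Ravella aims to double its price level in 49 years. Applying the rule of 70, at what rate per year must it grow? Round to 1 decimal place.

about 1.4% per year

70 / 49 ≈ 1.43, so about 1.4% per year.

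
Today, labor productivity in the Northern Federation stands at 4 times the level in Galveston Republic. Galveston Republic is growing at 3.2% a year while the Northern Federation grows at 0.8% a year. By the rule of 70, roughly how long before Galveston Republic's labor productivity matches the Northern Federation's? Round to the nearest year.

What matters is the difference: 2.4 pp.
Rule of 70 on the gap: the ratio halves every 70/2.4 ≈ 29.17 years.
A 4 times gap closes after 2 halvings: 2 × 29.17 ≈ 58 years.

58 years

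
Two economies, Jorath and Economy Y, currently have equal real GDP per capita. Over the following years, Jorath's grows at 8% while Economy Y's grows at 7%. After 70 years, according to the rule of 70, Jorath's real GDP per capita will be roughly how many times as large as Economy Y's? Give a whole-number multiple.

Only the 1-point difference matters.
70/1 ≈ 70.00 years per doubling of the ratio; 70 years gives 1.00 doublings, so ≈ 2×.

2 times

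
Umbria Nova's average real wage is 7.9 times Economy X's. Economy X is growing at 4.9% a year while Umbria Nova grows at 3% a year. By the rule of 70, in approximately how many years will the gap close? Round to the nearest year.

≈ 110 years

The growth-rate gap is 4.9% − 3% = 1.9 percentage points.
So the ratio between them halves every 70/1.9 ≈ 36.84 years.
A 7.9 times gap takes log₂(7.9) ≈ 2.98 halvings to close: 2.98 × 36.84 ≈ 110 years.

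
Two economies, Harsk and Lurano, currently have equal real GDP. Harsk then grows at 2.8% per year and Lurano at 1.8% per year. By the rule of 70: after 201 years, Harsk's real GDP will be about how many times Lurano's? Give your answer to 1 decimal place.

Harsk pulls ahead at 1 pp per year, so the ratio doubles every 70/1 ≈ 70.00 years.
In 201 years that's 2.87 doublings: 2^2.87 ≈ 7.3.

7.3 times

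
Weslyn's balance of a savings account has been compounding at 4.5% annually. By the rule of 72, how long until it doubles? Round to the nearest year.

about 16 years

Doubling time ≈ 72 / 4.5 = 16.00 years.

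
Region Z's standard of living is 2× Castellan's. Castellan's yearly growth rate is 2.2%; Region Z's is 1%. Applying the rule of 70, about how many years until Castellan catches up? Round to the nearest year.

Castellan gains on Region Z at 2.2% − 1% = 1.2 points a year.
At that relative rate the gap halves every 70/1.2 ≈ 58.33 years.
A 2× gap closes after 1 halving: 1 × 58.33 ≈ 58 years.

around 58 years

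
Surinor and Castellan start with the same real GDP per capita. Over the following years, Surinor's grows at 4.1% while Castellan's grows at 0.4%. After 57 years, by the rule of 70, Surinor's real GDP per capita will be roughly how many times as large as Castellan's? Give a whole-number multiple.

approximately 8 times

Only the 3.7-point difference matters.
70/3.7 ≈ 18.92 years per doubling of the ratio; 57 years gives 3.01 doublings, so ≈ 8×.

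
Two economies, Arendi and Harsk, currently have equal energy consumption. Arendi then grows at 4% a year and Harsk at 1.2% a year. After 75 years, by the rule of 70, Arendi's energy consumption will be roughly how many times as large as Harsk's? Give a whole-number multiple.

Only the 2.8-point difference matters.
70/2.8 ≈ 25.00 years per doubling of the ratio; 75 years gives 3.00 doublings, so ≈ 8×.

≈ 8 times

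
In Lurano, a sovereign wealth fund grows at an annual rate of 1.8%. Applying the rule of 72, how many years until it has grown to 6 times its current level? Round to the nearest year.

roughly 103 years

Doubling time ≈ 72/1.8 = 40.00 years.
6× is log₂ 6 ≈ 2.58 doublings, so ≈ 2.58 × 40.00 = 103 years.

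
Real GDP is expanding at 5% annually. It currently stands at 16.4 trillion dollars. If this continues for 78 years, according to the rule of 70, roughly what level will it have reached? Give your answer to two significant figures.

approximately 780 trillion dollars

It doubles every 70/5 ≈ 14.00 years, so 78 years is 5.57 doublings.
2^5.57 ≈ 47.50; 16.4 × 47.50 ≈ 780 trillion dollars.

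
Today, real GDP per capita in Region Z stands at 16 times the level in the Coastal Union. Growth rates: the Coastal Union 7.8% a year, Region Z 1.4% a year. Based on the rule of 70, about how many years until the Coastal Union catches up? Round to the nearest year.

What matters is the difference: 6.4 pp.
Rule of 70 on the gap: the ratio halves every 70/6.4 ≈ 10.94 years.
A 16 times gap closes after 4 halvings: 4 × 10.94 ≈ 44 years.

44 years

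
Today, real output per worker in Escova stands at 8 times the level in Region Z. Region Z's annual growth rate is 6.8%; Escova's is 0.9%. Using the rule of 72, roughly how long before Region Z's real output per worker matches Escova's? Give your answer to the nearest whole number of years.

The growth-rate gap is 6.8% − 0.9% = 5.9 percentage points.
So the ratio between them halves every 72/5.9 ≈ 12.20 years.
An 8 times gap closes after 3 halvings: 3 × 12.20 ≈ 37 years.

roughly 37 years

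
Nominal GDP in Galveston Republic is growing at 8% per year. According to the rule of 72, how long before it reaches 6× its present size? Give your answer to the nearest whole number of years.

Doubling time ≈ 72/8 = 9.00 years.
6× is log₂ 6 ≈ 2.58 doublings, so ≈ 2.58 × 9.00 = 23 years.

≈ 23 years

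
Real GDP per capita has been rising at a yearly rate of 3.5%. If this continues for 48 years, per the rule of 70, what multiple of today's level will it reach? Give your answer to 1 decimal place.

Doubling time ≈ 70/3.5 = 20.00 years.
48 years / 20.00 ≈ 2.40 doublings → factor 2^2.40 ≈ 5.3.

approximately 5.3 times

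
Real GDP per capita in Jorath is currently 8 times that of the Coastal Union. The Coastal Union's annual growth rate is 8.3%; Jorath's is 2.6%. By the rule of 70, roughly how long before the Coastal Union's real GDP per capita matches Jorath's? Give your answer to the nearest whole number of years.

around 37 years

the Coastal Union gains on Jorath at 8.3% − 2.6% = 5.7 points a year.
At that relative rate the gap halves every 70/5.7 ≈ 12.28 years.
An 8 times gap closes after 3 halvings: 3 × 12.28 ≈ 37 years.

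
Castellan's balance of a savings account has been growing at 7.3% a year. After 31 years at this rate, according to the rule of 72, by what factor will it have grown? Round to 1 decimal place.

Doubles every ≈ 9.86 years (72/7.3).
31 years is 3.14 doublings; 2^3.14 ≈ 8.8×.

around 8.8 times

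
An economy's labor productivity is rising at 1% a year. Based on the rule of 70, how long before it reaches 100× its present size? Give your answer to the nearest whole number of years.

At 1% it doubles every 70/1 ≈ 70.00 years.
Reaching 100× takes log₂(100) ≈ 6.64 doublings.
6.64 × 70.00 ≈ 465 years.

≈ 465 years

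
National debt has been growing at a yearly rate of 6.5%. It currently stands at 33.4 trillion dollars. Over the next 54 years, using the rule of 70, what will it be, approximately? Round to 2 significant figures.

roughly 1100 trillion dollars

It doubles every 70/6.5 ≈ 10.77 years, so 54 years is 5.01 doublings.
2^5.01 ≈ 32.22; 33.4 × 32.22 ≈ 1100 trillion dollars.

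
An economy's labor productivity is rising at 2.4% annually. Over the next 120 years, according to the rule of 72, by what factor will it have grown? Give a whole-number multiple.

72/2.4 ≈ 30.00 years per doubling.
120 years fits 4 doublings: 2^4 = 16.

16 times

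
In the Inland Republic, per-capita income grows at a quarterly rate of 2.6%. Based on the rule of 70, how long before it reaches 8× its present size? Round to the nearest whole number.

about 81 quarters

At 2.6% it doubles every 70/2.6 ≈ 26.92 quarters.
8× is 3 doublings, so 3 × 26.92 ≈ 81 quarters.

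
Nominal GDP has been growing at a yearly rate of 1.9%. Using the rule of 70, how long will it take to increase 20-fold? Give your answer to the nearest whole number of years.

One doubling takes 70/1.9 = 36.84 years.
20× is log₂ 20 ≈ 4.32 doublings, so ≈ 4.32 × 36.84 = 159 years.

about 159 years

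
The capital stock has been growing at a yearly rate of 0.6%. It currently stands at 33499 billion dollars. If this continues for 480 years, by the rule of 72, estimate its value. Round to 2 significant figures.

approximately 540000 billion dollars

It doubles every 72/0.6 ≈ 120.00 years, so 480 years is 4.00 doublings.
2^4.00 ≈ 16.00; 33499 × 16.00 ≈ 540000 billion dollars.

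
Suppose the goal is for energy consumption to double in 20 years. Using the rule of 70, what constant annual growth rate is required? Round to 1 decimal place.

roughly 3.5% annually

70 / 20 ≈ 3.50, so about 3.5% annually.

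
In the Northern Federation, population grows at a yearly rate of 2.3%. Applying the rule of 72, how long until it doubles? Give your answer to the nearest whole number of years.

72/2.3 ≈ 31.30, so it doubles roughly every 31 years.

approximately 31 years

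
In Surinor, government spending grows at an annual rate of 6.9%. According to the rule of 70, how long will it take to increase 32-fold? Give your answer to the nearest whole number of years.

Doubling time ≈ 70/6.9 = 10.14 years.
Getting to 32× needs 5 doublings: 5 × 10.14 ≈ 51 years.

51 years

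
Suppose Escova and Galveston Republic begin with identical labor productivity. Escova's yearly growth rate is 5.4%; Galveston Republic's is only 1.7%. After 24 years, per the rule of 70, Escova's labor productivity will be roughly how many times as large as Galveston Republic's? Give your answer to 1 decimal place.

Only the 3.7-point difference matters.
70/3.7 ≈ 18.92 years per doubling of the ratio; 24 years gives 1.27 doublings, so ≈ 2.4×.

approximately 2.4 times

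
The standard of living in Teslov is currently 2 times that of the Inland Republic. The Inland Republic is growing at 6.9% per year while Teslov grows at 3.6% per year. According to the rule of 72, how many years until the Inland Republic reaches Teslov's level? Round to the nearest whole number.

approximately 22 years

The growth-rate gap is 6.9% − 3.6% = 3.3 percentage points.
So the ratio between them halves every 72/3.3 ≈ 21.82 years.
A 2 times gap closes after 1 halving: 1 × 21.82 ≈ 22 years.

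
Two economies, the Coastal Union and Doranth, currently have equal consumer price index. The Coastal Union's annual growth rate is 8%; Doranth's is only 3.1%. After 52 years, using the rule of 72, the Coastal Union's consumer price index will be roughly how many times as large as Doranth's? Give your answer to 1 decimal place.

the Coastal Union pulls ahead at 4.9 pp per year, so the ratio doubles every 72/4.9 ≈ 14.69 years.
In 52 years that's 3.54 doublings: 2^3.54 ≈ 11.6.

roughly 11.6 times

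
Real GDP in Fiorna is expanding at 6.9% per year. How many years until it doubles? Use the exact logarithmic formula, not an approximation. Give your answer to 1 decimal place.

10.4 years

t = ln(2) / ln(1 + 0.069) = 0.6931 / 0.066724 ≈ 10.39.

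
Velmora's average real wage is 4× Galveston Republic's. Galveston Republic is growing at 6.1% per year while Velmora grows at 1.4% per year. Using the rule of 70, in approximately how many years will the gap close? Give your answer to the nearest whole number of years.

The growth-rate gap is 6.1% − 1.4% = 4.7 percentage points.
So the ratio between them halves every 70/4.7 ≈ 14.89 years.
A 4× gap closes after 2 halvings: 2 × 14.89 ≈ 30 years.

approximately 30 years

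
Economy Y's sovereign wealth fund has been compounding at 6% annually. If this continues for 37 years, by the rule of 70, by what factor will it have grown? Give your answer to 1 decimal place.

Doubles every ≈ 11.67 years (70/6).
37 years is 3.17 doublings; 2^3.17 ≈ 9.0×.

approximately 9.0 times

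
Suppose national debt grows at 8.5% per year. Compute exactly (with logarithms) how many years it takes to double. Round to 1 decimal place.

8.5 years

t = ln(2) / ln(1 + 0.085) = 0.6931 / 0.081580 ≈ 8.50.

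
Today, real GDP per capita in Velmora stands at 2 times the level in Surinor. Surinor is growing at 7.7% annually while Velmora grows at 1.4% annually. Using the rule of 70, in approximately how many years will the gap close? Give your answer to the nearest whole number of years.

The growth-rate gap is 7.7% − 1.4% = 6.3 percentage points.
So the ratio between them halves every 70/6.3 ≈ 11.11 years.
A 2 times gap closes after 1 halving: 1 × 11.11 ≈ 11 years.

roughly 11 years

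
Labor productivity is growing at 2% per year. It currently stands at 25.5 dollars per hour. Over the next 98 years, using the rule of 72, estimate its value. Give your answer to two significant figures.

≈ 170 dollars per hour

It doubles every 72/2 ≈ 36.00 years, so 98 years is 2.72 doublings.
2^2.72 ≈ 6.59; 25.5 × 6.59 ≈ 170 dollars per hour.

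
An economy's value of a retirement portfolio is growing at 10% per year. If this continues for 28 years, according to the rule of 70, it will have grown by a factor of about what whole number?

≈ 16 times

Doubling time ≈ 70/10 = 7.00 years.
28/7.00 ≈ 4 doublings, so about 2^4 = 16×.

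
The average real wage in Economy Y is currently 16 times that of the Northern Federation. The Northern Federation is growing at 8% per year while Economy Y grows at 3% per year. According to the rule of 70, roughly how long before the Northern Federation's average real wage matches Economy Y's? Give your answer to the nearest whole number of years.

≈ 56 years

What matters is the difference: 5 pp.
Rule of 70 on the gap: the ratio halves every 70/5 ≈ 14.00 years.
A 16 times gap closes after 4 halvings: 4 × 14.00 ≈ 56 years.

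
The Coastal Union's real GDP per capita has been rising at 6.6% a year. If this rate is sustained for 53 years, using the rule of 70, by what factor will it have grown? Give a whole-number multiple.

Doubling time ≈ 70/6.6 = 10.61 years.
53/10.61 ≈ 5 doublings, so about 2^5 = 32×.

roughly 32 times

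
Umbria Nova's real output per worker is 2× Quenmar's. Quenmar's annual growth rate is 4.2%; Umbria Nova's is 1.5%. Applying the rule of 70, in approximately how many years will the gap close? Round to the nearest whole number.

≈ 26 years

Quenmar gains on Umbria Nova at 4.2% − 1.5% = 2.7 points a year.
At that relative rate the gap halves every 70/2.7 ≈ 25.93 years.
A 2× gap closes after 1 halving: 1 × 25.93 ≈ 26 years.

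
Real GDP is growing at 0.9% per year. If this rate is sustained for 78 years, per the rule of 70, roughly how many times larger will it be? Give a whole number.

approximately 2 times

Doubling time ≈ 70/0.9 = 77.78 years.
78/77.78 ≈ 1 doubling, so about 2^1 = 2×.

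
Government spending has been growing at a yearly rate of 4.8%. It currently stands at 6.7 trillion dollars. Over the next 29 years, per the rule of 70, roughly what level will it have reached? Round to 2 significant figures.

Doubling time ≈ 70/4.8 = 14.58 years.
29 years is 29/14.58 ≈ 1.99 doublings, a factor of 2^1.99 ≈ 3.97.
6.7 × 3.97 ≈ 27 trillion dollars.

≈ 27 trillion dollars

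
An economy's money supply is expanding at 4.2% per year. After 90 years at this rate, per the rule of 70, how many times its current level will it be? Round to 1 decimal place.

Doubles every ≈ 16.67 years (70/4.2).
90 years is 5.40 doublings; 2^5.40 ≈ 42.2×.

roughly 42.2 times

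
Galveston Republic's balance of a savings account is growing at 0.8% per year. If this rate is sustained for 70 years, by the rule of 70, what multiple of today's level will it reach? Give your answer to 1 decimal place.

Doubles every ≈ 87.50 years (70/0.8).
70 years is 0.80 doublings; 2^0.80 ≈ 1.7×.

roughly 1.7 times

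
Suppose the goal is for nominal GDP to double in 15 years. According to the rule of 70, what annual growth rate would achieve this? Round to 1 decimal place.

70 / 15 ≈ 4.67, so about 4.7% annually.

around 4.7%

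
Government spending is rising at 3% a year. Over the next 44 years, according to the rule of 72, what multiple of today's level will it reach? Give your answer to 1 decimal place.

≈ 3.6 times

Doubling time ≈ 72/3 = 24.00 years.
44 years / 24.00 ≈ 1.83 doublings → factor 2^1.83 ≈ 3.6.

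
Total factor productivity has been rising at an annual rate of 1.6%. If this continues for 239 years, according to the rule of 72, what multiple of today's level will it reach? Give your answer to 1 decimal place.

39.7 times

Doubles every ≈ 45.00 years (72/1.6).
239 years is 5.31 doublings; 2^5.31 ≈ 39.7×.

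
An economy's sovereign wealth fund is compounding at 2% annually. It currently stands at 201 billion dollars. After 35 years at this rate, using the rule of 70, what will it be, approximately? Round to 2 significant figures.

Doubling time ≈ 70/2 = 35.00 years.
35 years is 35/35.00 ≈ 1.00 doublings, a factor of 2^1.00 ≈ 2.00.
201 × 2.00 ≈ 400 billion dollars.

approximately 400 billion dollars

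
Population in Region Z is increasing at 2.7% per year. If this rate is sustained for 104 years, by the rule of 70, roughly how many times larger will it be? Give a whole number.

around 16 times

At 2.7% one doubling takes ≈ 25.93 years; 104 years is 4 of them, so ×16.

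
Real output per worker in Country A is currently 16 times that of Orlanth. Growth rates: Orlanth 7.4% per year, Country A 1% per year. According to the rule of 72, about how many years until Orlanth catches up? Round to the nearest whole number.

What matters is the difference: 6.4 pp.
Rule of 72 on the gap: the ratio halves every 72/6.4 ≈ 11.25 years.
A 16 times gap closes after 4 halvings: 4 × 11.25 ≈ 45 years.

approximately 45 years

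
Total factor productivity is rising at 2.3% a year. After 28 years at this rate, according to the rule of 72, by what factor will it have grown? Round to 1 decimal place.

Doubles every ≈ 31.30 years (72/2.3).
28 years is 0.89 doublings; 2^0.89 ≈ 1.9×.

1.9 times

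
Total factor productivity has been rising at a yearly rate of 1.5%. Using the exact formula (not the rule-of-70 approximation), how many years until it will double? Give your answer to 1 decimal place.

t = ln(2) / ln(1 + 0.015) = 0.6931 / 0.014889 ≈ 46.55.

46.6 years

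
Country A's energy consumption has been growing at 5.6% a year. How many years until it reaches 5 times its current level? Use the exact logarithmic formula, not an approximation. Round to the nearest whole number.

t = ln(5) / ln(1 + 0.056) = 1.6094 / 0.054488 ≈ 29.54.
≈ 30 years.

30 years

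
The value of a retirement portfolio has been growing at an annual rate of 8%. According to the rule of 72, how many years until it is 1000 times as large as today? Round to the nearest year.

about 90 years

One doubling takes 72/8 = 9.00 years.
1000× is log₂ 1000 ≈ 9.97 doublings, so ≈ 9.97 × 9.00 = 90 years.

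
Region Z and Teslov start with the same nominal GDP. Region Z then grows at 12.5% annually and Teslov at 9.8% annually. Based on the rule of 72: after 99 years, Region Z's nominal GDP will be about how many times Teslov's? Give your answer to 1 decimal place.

Rate gap = 12.5% − 9.8% = 2.7 points.
The ratio doubles every 72/2.7 ≈ 26.67 years.
99/26.67 ≈ 3.71 doublings → ratio ≈ 2^3.71 ≈ 13.1.

about 13.1 times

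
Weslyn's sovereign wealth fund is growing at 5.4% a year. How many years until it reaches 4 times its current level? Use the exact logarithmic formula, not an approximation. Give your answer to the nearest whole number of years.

26 years

t = ln(4) / ln(1 + 0.054) = 1.3863 / 0.052592 ≈ 26.36.
≈ 26 years.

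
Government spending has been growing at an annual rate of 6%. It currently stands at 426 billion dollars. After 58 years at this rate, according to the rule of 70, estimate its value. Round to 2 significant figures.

Doubling time ≈ 70/6 = 11.67 years.
58 years is 58/11.67 ≈ 4.97 doublings, a factor of 2^4.97 ≈ 31.34.
426 × 31.34 ≈ 13000 billion dollars.

13000 billion dollars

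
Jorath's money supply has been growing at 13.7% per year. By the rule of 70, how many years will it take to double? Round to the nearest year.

about 5 years

70/13.7 ≈ 5.11, so it doubles roughly every 5 years.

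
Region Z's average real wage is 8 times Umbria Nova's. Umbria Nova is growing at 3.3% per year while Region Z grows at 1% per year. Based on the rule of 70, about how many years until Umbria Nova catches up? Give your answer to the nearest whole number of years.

Umbria Nova gains on Region Z at 3.3% − 1% = 2.3 points a year.
At that relative rate the gap halves every 70/2.3 ≈ 30.43 years.
An 8 times gap closes after 3 halvings: 3 × 30.43 ≈ 91 years.

approximately 91 years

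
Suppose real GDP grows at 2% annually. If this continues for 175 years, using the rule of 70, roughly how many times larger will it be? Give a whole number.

about 32 times

70/2 ≈ 35.00 years per doubling.
175 years fits 5 doublings: 2^5 = 32.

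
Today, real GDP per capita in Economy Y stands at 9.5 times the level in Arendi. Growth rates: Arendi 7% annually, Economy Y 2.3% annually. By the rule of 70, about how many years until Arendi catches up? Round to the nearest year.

Arendi gains on Economy Y at 7% − 2.3% = 4.7 points a year.
At that relative rate the gap halves every 70/4.7 ≈ 14.89 years.
A 9.5 times gap takes log₂(9.5) ≈ 3.25 halvings to close: 3.25 × 14.89 ≈ 48 years.

48 years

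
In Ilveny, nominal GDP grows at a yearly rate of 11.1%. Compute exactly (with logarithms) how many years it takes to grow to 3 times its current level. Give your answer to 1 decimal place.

10.4 years

t = ln(3) / ln(1 + 0.111) = 1.0986 / 0.105261 ≈ 10.44.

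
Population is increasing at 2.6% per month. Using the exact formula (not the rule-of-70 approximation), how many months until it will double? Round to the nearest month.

t = ln(2) / ln(1 + 0.026) = 0.6931 / 0.025668 ≈ 27.00.
≈ 27 months.

27 months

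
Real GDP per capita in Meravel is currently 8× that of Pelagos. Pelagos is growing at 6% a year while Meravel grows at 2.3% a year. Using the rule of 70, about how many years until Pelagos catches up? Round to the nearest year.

roughly 57 years

The growth-rate gap is 6% − 2.3% = 3.7 percentage points.
So the ratio between them halves every 70/3.7 ≈ 18.92 years.
An 8× gap closes after 3 halvings: 3 × 18.92 ≈ 57 years.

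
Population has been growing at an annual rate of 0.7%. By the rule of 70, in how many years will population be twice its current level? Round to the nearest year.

70/0.7 ≈ 100.00, so it doubles roughly every 100 years.

roughly 100 years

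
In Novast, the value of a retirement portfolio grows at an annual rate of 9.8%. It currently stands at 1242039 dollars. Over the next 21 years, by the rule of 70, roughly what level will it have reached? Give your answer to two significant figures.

Doubling time ≈ 70/9.8 = 7.14 years.
21 years is 21/7.14 ≈ 2.94 doublings, a factor of 2^2.94 ≈ 7.67.
1242039 × 7.67 ≈ 9500000 dollars.

≈ 9500000 dollars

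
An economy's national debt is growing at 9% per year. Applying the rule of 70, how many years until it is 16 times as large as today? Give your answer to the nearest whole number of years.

approximately 31 years

Doubling time ≈ 70/9 = 7.78 years.
Getting to 16× needs 4 doublings: 4 × 7.78 ≈ 31 years.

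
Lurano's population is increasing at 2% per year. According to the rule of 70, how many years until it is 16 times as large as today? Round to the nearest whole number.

roughly 140 years

At 2% it doubles every 70/2 ≈ 35.00 years.
16× is 4 doublings, so 4 × 35.00 ≈ 140 years.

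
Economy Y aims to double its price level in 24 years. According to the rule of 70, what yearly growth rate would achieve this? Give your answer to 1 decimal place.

around 2.9%

70 / 24 ≈ 2.92, so about 2.9% per year.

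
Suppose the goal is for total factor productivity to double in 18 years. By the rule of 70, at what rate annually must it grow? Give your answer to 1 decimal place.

70 / 18 ≈ 3.89, so about 3.9% annually.

roughly 3.9% annually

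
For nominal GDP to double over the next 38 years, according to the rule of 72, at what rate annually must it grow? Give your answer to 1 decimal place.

1.9%

72 / 38 ≈ 1.89, so about 1.9% annually.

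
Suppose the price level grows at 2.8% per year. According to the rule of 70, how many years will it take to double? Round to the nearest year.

about 25 years

At 2.8%, doubling takes about 70/2.8 = 25.00 years.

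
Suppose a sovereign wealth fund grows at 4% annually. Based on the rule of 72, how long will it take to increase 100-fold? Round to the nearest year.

One doubling takes 72/4 = 18.00 years.
100× is log₂ 100 ≈ 6.64 doublings, so ≈ 6.64 × 18.00 = 120 years.

roughly 120 years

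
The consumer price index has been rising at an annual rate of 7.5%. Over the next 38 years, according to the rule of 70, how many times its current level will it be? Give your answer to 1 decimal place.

Doubles every ≈ 9.33 years (70/7.5).
38 years is 4.07 doublings; 2^4.07 ≈ 16.8×.

around 16.8 times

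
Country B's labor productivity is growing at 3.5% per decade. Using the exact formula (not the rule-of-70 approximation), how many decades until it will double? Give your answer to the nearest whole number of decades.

20 decades

t = ln(2) / ln(1 + 0.035) = 0.6931 / 0.034401 ≈ 20.15.
≈ 20 decades.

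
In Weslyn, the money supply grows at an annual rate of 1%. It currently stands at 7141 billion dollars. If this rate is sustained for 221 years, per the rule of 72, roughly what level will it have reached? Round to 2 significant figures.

It doubles every 72/1 ≈ 72.00 years, so 221 years is 3.07 doublings.
2^3.07 ≈ 8.40; 7141 × 8.40 ≈ 60000 billion dollars.

approximately 60000 billion dollars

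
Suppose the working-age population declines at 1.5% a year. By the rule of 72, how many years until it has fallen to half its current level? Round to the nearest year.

48 years

Falling at 1.5%, it halves about every 72/1.5 = 48.00 years.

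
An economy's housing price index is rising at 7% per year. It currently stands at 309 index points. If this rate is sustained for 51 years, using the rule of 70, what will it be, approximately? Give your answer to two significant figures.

about 11000 index points

Doubling time ≈ 70/7 = 10.00 years.
51 years is 51/10.00 ≈ 5.10 doublings, a factor of 2^5.10 ≈ 34.30.
309 × 34.30 ≈ 11000 index points.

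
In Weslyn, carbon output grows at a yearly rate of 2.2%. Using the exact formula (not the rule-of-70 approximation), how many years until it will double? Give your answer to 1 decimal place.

31.9 years

t = ln(2) / ln(1 + 0.022) = 0.6931 / 0.021761 ≈ 31.85.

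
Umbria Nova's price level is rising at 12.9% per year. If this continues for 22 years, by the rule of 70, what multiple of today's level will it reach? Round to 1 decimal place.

Doubling time ≈ 70/12.9 = 5.43 years.
22 years / 5.43 ≈ 4.05 doublings → factor 2^4.05 ≈ 16.6.

about 16.6 times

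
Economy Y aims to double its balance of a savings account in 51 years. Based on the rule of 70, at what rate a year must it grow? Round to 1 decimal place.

70 / 51 ≈ 1.37, so about 1.4% a year.

roughly 1.4%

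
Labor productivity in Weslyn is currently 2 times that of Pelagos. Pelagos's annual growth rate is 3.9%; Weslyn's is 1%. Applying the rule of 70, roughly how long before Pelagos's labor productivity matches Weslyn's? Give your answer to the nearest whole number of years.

around 24 years

What matters is the difference: 2.9 pp.
Rule of 70 on the gap: the ratio halves every 70/2.9 ≈ 24.14 years.
A 2 times gap closes after 1 halving: 1 × 24.14 ≈ 24 years.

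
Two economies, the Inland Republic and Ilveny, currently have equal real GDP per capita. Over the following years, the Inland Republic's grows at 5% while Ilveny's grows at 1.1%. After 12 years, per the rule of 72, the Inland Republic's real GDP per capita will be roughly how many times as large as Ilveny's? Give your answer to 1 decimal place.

the Inland Republic pulls ahead at 3.9 pp per year, so the ratio doubles every 72/3.9 ≈ 18.46 years.
In 12 years that's 0.65 doublings: 2^0.65 ≈ 1.6.

≈ 1.6 times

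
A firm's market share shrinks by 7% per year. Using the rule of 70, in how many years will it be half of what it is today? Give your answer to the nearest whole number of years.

10 years

The rule works in reverse for decay: 70/7 ≈ 10.00 years to halve.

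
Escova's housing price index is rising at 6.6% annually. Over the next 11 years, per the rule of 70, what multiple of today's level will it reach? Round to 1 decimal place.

Doubling time ≈ 70/6.6 = 10.61 years.
11 years / 10.61 ≈ 1.04 doublings → factor 2^1.04 ≈ 2.1.

roughly 2.1 times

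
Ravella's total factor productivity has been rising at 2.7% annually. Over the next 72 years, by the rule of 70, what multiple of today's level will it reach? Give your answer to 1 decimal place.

roughly 6.9 times

Doubling time ≈ 70/2.7 = 25.93 years.
72 years / 25.93 ≈ 2.78 doublings → factor 2^2.78 ≈ 6.9.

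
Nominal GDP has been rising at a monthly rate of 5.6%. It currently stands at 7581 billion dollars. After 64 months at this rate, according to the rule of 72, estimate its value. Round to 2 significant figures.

roughly 240000 billion dollars

It doubles every 72/5.6 ≈ 12.86 months, so 64 months is 4.98 doublings.
2^4.98 ≈ 31.56; 7581 × 31.56 ≈ 240000 billion dollars.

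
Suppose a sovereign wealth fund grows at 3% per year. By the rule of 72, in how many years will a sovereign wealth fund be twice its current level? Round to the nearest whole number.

≈ 24 years

72/3 ≈ 24.00, so it doubles roughly every 24 years.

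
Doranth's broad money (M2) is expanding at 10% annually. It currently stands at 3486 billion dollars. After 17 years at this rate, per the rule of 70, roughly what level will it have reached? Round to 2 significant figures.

19000 billion dollars

Doubling time ≈ 70/10 = 7.00 years.
17 years is 17/7.00 ≈ 2.43 doublings, a factor of 2^2.43 ≈ 5.39.
3486 × 5.39 ≈ 19000 billion dollars.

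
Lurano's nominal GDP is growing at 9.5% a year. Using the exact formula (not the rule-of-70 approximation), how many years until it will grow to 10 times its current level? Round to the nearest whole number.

25 years

t = ln(10) / ln(1 + 0.095) = 2.3026 / 0.090754 ≈ 25.37.
≈ 25 years.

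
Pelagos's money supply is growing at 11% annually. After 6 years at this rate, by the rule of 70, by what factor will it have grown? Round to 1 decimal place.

1.9 times

Doubles every ≈ 6.36 years (70/11).
6 years is 0.94 doublings; 2^0.94 ≈ 1.9×.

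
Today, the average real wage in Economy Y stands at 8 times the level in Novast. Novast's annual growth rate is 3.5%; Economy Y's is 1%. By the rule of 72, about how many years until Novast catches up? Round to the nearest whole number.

What matters is the difference: 2.5 pp.
Rule of 72 on the gap: the ratio halves every 72/2.5 ≈ 28.80 years.
An 8 times gap closes after 3 halvings: 3 × 28.80 ≈ 86 years.

roughly 86 years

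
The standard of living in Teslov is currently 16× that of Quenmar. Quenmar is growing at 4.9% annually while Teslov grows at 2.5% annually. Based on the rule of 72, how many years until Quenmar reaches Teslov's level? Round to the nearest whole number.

What matters is the difference: 2.4 pp.
Rule of 72 on the gap: the ratio halves every 72/2.4 ≈ 30.00 years.
A 16× gap closes after 4 halvings: 4 × 30.00 ≈ 120 years.

roughly 120 years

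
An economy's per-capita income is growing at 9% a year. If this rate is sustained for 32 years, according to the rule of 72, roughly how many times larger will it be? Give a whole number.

72/9 ≈ 8.00 years per doubling.
32 years fits 4 doublings: 2^4 = 16.

about 16 times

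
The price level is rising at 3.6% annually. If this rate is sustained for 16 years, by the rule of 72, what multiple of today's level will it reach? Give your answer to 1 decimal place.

around 1.7 times

Doubling time ≈ 72/3.6 = 20.00 years.
16 years / 20.00 ≈ 0.80 doublings → factor 2^0.80 ≈ 1.7.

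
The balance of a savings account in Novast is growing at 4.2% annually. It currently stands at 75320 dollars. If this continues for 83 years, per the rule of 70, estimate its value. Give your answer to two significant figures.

Doubling time ≈ 70/4.2 = 16.67 years.
83 years is 83/16.67 ≈ 4.98 doublings, a factor of 2^4.98 ≈ 31.56.
75320 × 31.56 ≈ 2400000 dollars.

around 2400000 dollars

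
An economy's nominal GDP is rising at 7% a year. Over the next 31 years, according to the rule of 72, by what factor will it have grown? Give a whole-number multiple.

Doubling time ≈ 72/7 = 10.29 years.
31/10.29 ≈ 3 doublings, so about 2^3 = 8×.

≈ 8 times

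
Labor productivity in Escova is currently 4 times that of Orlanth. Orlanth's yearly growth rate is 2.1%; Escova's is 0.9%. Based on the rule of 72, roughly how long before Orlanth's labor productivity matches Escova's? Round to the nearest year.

Orlanth gains on Escova at 2.1% − 0.9% = 1.2 points a year.
At that relative rate the gap halves every 72/1.2 ≈ 60.00 years.
A 4 times gap closes after 2 halvings: 2 × 60.00 ≈ 120 years.

roughly 120 years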